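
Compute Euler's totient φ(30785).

23920

Factor: 30785 = 5 · 47 · 131.
φ(30785) = (5−1) · (47−1) · (131−1) = 4 · 46 · 130 = 23920.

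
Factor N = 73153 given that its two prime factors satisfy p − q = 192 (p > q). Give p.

Since p = q + 192, we have 73153 = q(q + 192), so q² + 192q − 73153 = 0.
Discriminant: 192² + 4·73153 = 36864 + 292612 = 329476; √329476 = 574.
q = (−192 + 574)/2 = 191, and p = q + 192 = 383.
Check: 191 · 383 = 73153.

383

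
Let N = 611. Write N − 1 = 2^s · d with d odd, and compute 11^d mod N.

527

611 − 1 = 610 = 2^1 · 305, so d = 305.
11^1 ≡ 11 (mod 611)
11^2 ≡ 11^2 = 121 ≡ 121 (mod 611)
11^4 ≡ 121^2 = 14641 ≡ 588 (mod 611)
11^8 ≡ 588^2 = 345744 ≡ 529 (mod 611)
11^16 ≡ 529^2 = 279841 ≡ 3 (mod 611)
11^32 ≡ 3^2 = 9 ≡ 9 (mod 611)
11^64 ≡ 9^2 = 81 ≡ 81 (mod 611)
11^128 ≡ 81^2 = 6561 ≡ 451 (mod 611)
11^256 ≡ 451^2 = 203401 ≡ 549 (mod 611)
305 = 256 + 32 + 16 + 1 in binary powers of 2.
So 11^305 ≡ 549 · 9 · 3 · 11 ≡ 527 (mod 611).
Squaring chain: 527; never reaches −1, so base 11 is a Miller–Rabin witness that 611 is composite.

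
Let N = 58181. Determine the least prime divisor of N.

58181 is odd.
Digit sum 23, not divisible by 3.
Ends in 1: not divisible by 5.
7: 58181 = 7·8311 + 4
11: 58181 = 11·5289 + 2
13: 58181 = 13·4475 + 6
17: 58181 = 17·3422 + 7
19: 58181 = 19·3062 + 3
23: 58181 = 23·2529 + 14
29: 58181 = 29·2006 + 7
31: 58181 = 31·1876 + 25
37: 58181 = 37·1572 + 17
41: 58181 = 41·1419 + 2
43: 58181 = 43·1353 + 2
47: 58181 = 47·1237 + 42
53: 58181 = 53·1097 + 40
59: 58181 = 59·986 + 7
61: 58181 = 61·953 + 48
67: 58181 = 67·868 + 25
71: 58181 = 71·819 + 32
73: 58181 = 73·797

73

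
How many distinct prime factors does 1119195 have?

1119195 = 3^2 · 124355
124355 = 5 · 24871
24871 = 7 · 3553
3553 = 11 · 323
323 = 17 · 19
1119195 = 3^2 · 5 · 7 · 11 · 17 · 19, which has 6 distinct prime factors.

6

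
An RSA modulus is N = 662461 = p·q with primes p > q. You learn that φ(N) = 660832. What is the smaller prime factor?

φ(n) = (p−1)(q−1) = n − (p+q) + 1, so p + q = 662461 − 660832 + 1 = 1630.
p and q are the roots of t² − 1630t + 662461 = 0.
Discriminant: 1630² − 4·662461 = 2656900 − 2649844 = 7056; √7056 = 84.
q = (1630 − 84)/2 = 773, p = (1630 + 84)/2 = 857.
Check: 773 · 857 = 662461.

773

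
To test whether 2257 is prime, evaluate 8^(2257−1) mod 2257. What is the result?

8^1 ≡ 8 (mod 2257)
8^2 ≡ 8^2 = 64 ≡ 64 (mod 2257)
8^4 ≡ 64^2 = 4096 ≡ 1839 (mod 2257)
8^8 ≡ 1839^2 = 3381921 ≡ 935 (mod 2257)
8^16 ≡ 935^2 = 874225 ≡ 766 (mod 2257)
8^32 ≡ 766^2 = 586756 ≡ 2193 (mod 2257)
8^64 ≡ 2193^2 = 4809249 ≡ 1839 (mod 2257)
8^128 ≡ 1839^2 = 3381921 ≡ 935 (mod 2257)
8^256 ≡ 935^2 = 874225 ≡ 766 (mod 2257)
8^512 ≡ 766^2 = 586756 ≡ 2193 (mod 2257)
8^1024 ≡ 2193^2 = 4809249 ≡ 1839 (mod 2257)
8^2048 ≡ 1839^2 = 3381921 ≡ 935 (mod 2257)
2256 = 2048 + 128 + 64 + 16 in binary powers of 2.
So 8^2256 ≡ 935 · 935 · 1839 · 766 ≡ 1925 (mod 2257).
Since 1925 ≠ 1, base 8 is a Fermat witness: 2257 is composite.

1925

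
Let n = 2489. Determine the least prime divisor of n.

19

2489 is odd.
Digit sum 23, not divisible by 3.
Ends in 9: not divisible by 5.
7: 2489 = 7·355 + 4
11: 2489 = 11·226 + 3
13: 2489 = 13·191 + 6
17: 2489 = 17·146 + 7
19: 2489 = 19·131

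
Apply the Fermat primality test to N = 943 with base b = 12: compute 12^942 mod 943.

12^1 ≡ 12 (mod 943)
12^2 ≡ 12^2 = 144 ≡ 144 (mod 943)
12^4 ≡ 144^2 = 20736 ≡ 933 (mod 943)
12^8 ≡ 933^2 = 870489 ≡ 100 (mod 943)
12^16 ≡ 100^2 = 10000 ≡ 570 (mod 943)
12^32 ≡ 570^2 = 324900 ≡ 508 (mod 943)
12^64 ≡ 508^2 = 258064 ≡ 625 (mod 943)
12^128 ≡ 625^2 = 390625 ≡ 223 (mod 943)
12^256 ≡ 223^2 = 49729 ≡ 693 (mod 943)
12^512 ≡ 693^2 = 480249 ≡ 262 (mod 943)
942 = 512 + 256 + 128 + 32 + 8 + 4 + 2 in binary powers of 2.
So 12^942 ≡ 262 · 693 · 223 · 508 · 100 · 933 · 144 ≡ 430 (mod 943).
Since 430 ≠ 1, base 12 is a Fermat witness: 943 is composite.

430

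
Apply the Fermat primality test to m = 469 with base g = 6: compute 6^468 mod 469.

225

6^1 ≡ 6 (mod 469)
6^2 ≡ 6^2 = 36 ≡ 36 (mod 469)
6^4 ≡ 36^2 = 1296 ≡ 358 (mod 469)
6^8 ≡ 358^2 = 128164 ≡ 127 (mod 469)
6^16 ≡ 127^2 = 16129 ≡ 183 (mod 469)
6^32 ≡ 183^2 = 33489 ≡ 190 (mod 469)
6^64 ≡ 190^2 = 36100 ≡ 456 (mod 469)
6^128 ≡ 456^2 = 207936 ≡ 169 (mod 469)
6^256 ≡ 169^2 = 28561 ≡ 421 (mod 469)
468 = 256 + 128 + 64 + 16 + 4 in binary powers of 2.
So 6^468 ≡ 421 · 169 · 456 · 183 · 358 ≡ 225 (mod 469).
Since 225 ≠ 1, base 6 is a Fermat witness: 469 is composite.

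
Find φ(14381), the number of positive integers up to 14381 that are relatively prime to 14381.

14112

Factor: 14381 = 73 · 197.
φ(14381) = (73−1) · (197−1) = 72 · 196 = 14112.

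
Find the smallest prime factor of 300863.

23

300863 is odd.
Digit sum 20, not divisible by 3.
Ends in 3: not divisible by 5.
7: 300863 = 7·42980 + 3
11: 300863 = 11·27351 + 2
13: 300863 = 13·23143 + 4
17: 300863 = 17·17697 + 14
19: 300863 = 19·15834 + 17
23: 300863 = 23·13081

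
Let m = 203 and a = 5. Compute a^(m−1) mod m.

5^1 ≡ 5 (mod 203)
5^2 ≡ 5^2 = 25 ≡ 25 (mod 203)
5^4 ≡ 25^2 = 625 ≡ 16 (mod 203)
5^8 ≡ 16^2 = 256 ≡ 53 (mod 203)
5^16 ≡ 53^2 = 2809 ≡ 170 (mod 203)
5^32 ≡ 170^2 = 28900 ≡ 74 (mod 203)
5^64 ≡ 74^2 = 5476 ≡ 198 (mod 203)
5^128 ≡ 198^2 = 39204 ≡ 25 (mod 203)
202 = 128 + 64 + 8 + 2 in binary powers of 2.
So 5^202 ≡ 25 · 198 · 53 · 25 ≡ 23 (mod 203).
Since 23 ≠ 1, base 5 is a Fermat witness: 203 is composite.

23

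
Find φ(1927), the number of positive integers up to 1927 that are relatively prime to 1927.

1840

Factor: 1927 = 41 · 47.
φ(1927) = (41−1) · (47−1) = 40 · 46 = 1840.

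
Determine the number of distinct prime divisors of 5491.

5491 = 17^2 · 19
5491 = 17^2 · 19, which has 2 distinct prime factors.

2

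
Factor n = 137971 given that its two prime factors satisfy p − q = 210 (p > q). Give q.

281

Since p = q + 210, we have 137971 = q(q + 210), so q² + 210q − 137971 = 0.
Discriminant: 210² + 4·137971 = 44100 + 551884 = 595984; √595984 = 772.
q = (−210 + 772)/2 = 281, and p = q + 210 = 491.
Check: 281 · 491 = 137971.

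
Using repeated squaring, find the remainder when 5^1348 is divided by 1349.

5^1 ≡ 5 (mod 1349)
5^2 ≡ 5^2 = 25 ≡ 25 (mod 1349)
5^4 ≡ 25^2 = 625 ≡ 625 (mod 1349)
5^8 ≡ 625^2 = 390625 ≡ 764 (mod 1349)
5^16 ≡ 764^2 = 583696 ≡ 928 (mod 1349)
5^32 ≡ 928^2 = 861184 ≡ 522 (mod 1349)
5^64 ≡ 522^2 = 272484 ≡ 1335 (mod 1349)
5^128 ≡ 1335^2 = 1782225 ≡ 196 (mod 1349)
5^256 ≡ 196^2 = 38416 ≡ 644 (mod 1349)
5^512 ≡ 644^2 = 414736 ≡ 593 (mod 1349)
5^1024 ≡ 593^2 = 351649 ≡ 909 (mod 1349)
1348 = 1024 + 256 + 64 + 4 in binary powers of 2.
So 5^1348 ≡ 909 · 644 · 1335 · 625 ≡ 54 (mod 1349).
Since 54 ≠ 1, base 5 is a Fermat witness: 1349 is composite.

54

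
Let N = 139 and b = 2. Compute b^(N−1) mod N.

2^1 ≡ 2 (mod 139)
2^2 ≡ 2^2 = 4 ≡ 4 (mod 139)
2^4 ≡ 4^2 = 16 ≡ 16 (mod 139)
2^8 ≡ 16^2 = 256 ≡ 117 (mod 139)
2^16 ≡ 117^2 = 13689 ≡ 67 (mod 139)
2^32 ≡ 67^2 = 4489 ≡ 41 (mod 139)
2^64 ≡ 41^2 = 1681 ≡ 13 (mod 139)
2^128 ≡ 13^2 = 169 ≡ 30 (mod 139)
138 = 128 + 8 + 2 in binary powers of 2.
So 2^138 ≡ 30 · 117 · 4 ≡ 1 (mod 139).
Since the result is 1, base 2 gives no evidence that 139 is composite.

1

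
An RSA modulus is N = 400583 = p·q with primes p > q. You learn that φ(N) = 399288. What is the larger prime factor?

787

φ(n) = (p−1)(q−1) = n − (p+q) + 1, so p + q = 400583 − 399288 + 1 = 1296.
p and q are the roots of t² − 1296t + 400583 = 0.
Discriminant: 1296² − 4·400583 = 1679616 − 1602332 = 77284; √77284 = 278.
q = (1296 − 278)/2 = 509, p = (1296 + 278)/2 = 787.
Check: 509 · 787 = 400583.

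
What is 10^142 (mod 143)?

10^1 ≡ 10 (mod 143)
10^2 ≡ 10^2 = 100 ≡ 100 (mod 143)
10^4 ≡ 100^2 = 10000 ≡ 133 (mod 143)
10^8 ≡ 133^2 = 17689 ≡ 100 (mod 143)
10^16 ≡ 100^2 = 10000 ≡ 133 (mod 143)
10^32 ≡ 133^2 = 17689 ≡ 100 (mod 143)
10^64 ≡ 100^2 = 10000 ≡ 133 (mod 143)
10^128 ≡ 133^2 = 17689 ≡ 100 (mod 143)
142 = 128 + 8 + 4 + 2 in binary powers of 2.
So 10^142 ≡ 100 · 100 · 133 · 100 ≡ 133 (mod 143).
Since 133 ≠ 1, base 10 is a Fermat witness: 143 is composite.

133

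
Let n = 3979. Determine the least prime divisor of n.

23

3979 is odd.
Digit sum 28, not divisible by 3.
Ends in 9: not divisible by 5.
7: 3979 = 7·568 + 3
11: 3979 = 11·361 + 8
13: 3979 = 13·306 + 1
17: 3979 = 17·234 + 1
19: 3979 = 19·209 + 8
23: 3979 = 23·173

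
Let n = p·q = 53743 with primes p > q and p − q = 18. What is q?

Since p = q + 18, we have 53743 = q(q + 18), so q² + 18q − 53743 = 0.
Discriminant: 18² + 4·53743 = 324 + 214972 = 215296; √215296 = 464.
q = (−18 + 464)/2 = 223, and p = q + 18 = 241.
Check: 223 · 241 = 53743.

223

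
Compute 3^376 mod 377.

16

3^1 ≡ 3 (mod 377)
3^2 ≡ 3^2 = 9 ≡ 9 (mod 377)
3^4 ≡ 9^2 = 81 ≡ 81 (mod 377)
3^8 ≡ 81^2 = 6561 ≡ 152 (mod 377)
3^16 ≡ 152^2 = 23104 ≡ 107 (mod 377)
3^32 ≡ 107^2 = 11449 ≡ 139 (mod 377)
3^64 ≡ 139^2 = 19321 ≡ 94 (mod 377)
3^128 ≡ 94^2 = 8836 ≡ 165 (mod 377)
3^256 ≡ 165^2 = 27225 ≡ 81 (mod 377)
376 = 256 + 64 + 32 + 16 + 8 in binary powers of 2.
So 3^376 ≡ 81 · 94 · 139 · 107 · 152 ≡ 16 (mod 377).
Since 16 ≠ 1, base 3 is a Fermat witness: 377 is composite.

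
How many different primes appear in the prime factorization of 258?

258 = 2 · 129
129 = 3 · 43
258 = 2 · 3 · 43, which has 3 distinct prime factors.

3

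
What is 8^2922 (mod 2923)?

1553

8^1 ≡ 8 (mod 2923)
8^2 ≡ 8^2 = 64 ≡ 64 (mod 2923)
8^4 ≡ 64^2 = 4096 ≡ 1173 (mod 2923)
8^8 ≡ 1173^2 = 1375929 ≡ 2119 (mod 2923)
8^16 ≡ 2119^2 = 4490161 ≡ 433 (mod 2923)
8^32 ≡ 433^2 = 187489 ≡ 417 (mod 2923)
8^64 ≡ 417^2 = 173889 ≡ 1432 (mod 2923)
8^128 ≡ 1432^2 = 2050624 ≡ 1601 (mod 2923)
8^256 ≡ 1601^2 = 2563201 ≡ 2653 (mod 2923)
8^512 ≡ 2653^2 = 7038409 ≡ 2748 (mod 2923)
8^1024 ≡ 2748^2 = 7551504 ≡ 1395 (mod 2923)
8^2048 ≡ 1395^2 = 1946025 ≡ 2230 (mod 2923)
2922 = 2048 + 512 + 256 + 64 + 32 + 8 + 2 in binary powers of 2.
So 8^2922 ≡ 2230 · 2748 · 2653 · 1432 · 417 · 2119 · 64 ≡ 1553 (mod 2923).
Since 1553 ≠ 1, base 8 is a Fermat witness: 2923 is composite.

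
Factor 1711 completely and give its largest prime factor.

1711 = 29 · 59
59 is prime.
So 1711 = 29 · 59; the largest prime factor is 59.

59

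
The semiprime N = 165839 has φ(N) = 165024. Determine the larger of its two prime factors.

433

φ(n) = (p−1)(q−1) = n − (p+q) + 1, so p + q = 165839 − 165024 + 1 = 816.
p and q are the roots of t² − 816t + 165839 = 0.
Discriminant: 816² − 4·165839 = 665856 − 663356 = 2500; √2500 = 50.
q = (816 − 50)/2 = 383, p = (816 + 50)/2 = 433.
Check: 383 · 433 = 165839.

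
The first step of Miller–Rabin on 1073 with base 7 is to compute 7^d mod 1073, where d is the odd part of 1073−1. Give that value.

1073 − 1 = 1072 = 2^4 · 67, so d = 67.
7^1 ≡ 7 (mod 1073)
7^2 ≡ 7^2 = 49 ≡ 49 (mod 1073)
7^4 ≡ 49^2 = 2401 ≡ 255 (mod 1073)
7^8 ≡ 255^2 = 65025 ≡ 645 (mod 1073)
7^16 ≡ 645^2 = 416025 ≡ 774 (mod 1073)
7^32 ≡ 774^2 = 599076 ≡ 342 (mod 1073)
7^64 ≡ 342^2 = 116964 ≡ 7 (mod 1073)
67 = 64 + 2 + 1 in binary powers of 2.
So 7^67 ≡ 7 · 49 · 7 ≡ 255 (mod 1073).
Squaring chain: 255 → 645 → 774 → 342; never reaches −1, so base 7 is a Miller–Rabin witness that 1073 is composite.

255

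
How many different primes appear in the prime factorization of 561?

3

561 = 3 · 187
187 = 11 · 17
561 = 3 · 11 · 17, which has 3 distinct prime factors.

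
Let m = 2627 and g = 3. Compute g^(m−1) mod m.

3^1 ≡ 3 (mod 2627)
3^2 ≡ 3^2 = 9 ≡ 9 (mod 2627)
3^4 ≡ 9^2 = 81 ≡ 81 (mod 2627)
3^8 ≡ 81^2 = 6561 ≡ 1307 (mod 2627)
3^16 ≡ 1307^2 = 1708249 ≡ 699 (mod 2627)
3^32 ≡ 699^2 = 488601 ≡ 2606 (mod 2627)
3^64 ≡ 2606^2 = 6791236 ≡ 441 (mod 2627)
3^128 ≡ 441^2 = 194481 ≡ 83 (mod 2627)
3^256 ≡ 83^2 = 6889 ≡ 1635 (mod 2627)
3^512 ≡ 1635^2 = 2673225 ≡ 1566 (mod 2627)
3^1024 ≡ 1566^2 = 2452356 ≡ 1365 (mod 2627)
3^2048 ≡ 1365^2 = 1863225 ≡ 682 (mod 2627)
2626 = 2048 + 512 + 64 + 2 in binary powers of 2.
So 3^2626 ≡ 682 · 1566 · 441 · 9 ≡ 1920 (mod 2627).
Since 1920 ≠ 1, base 3 is a Fermat witness: 2627 is composite.

1920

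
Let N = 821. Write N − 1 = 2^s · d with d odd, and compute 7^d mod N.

820

821 − 1 = 820 = 2^2 · 205, so d = 205.
7^1 ≡ 7 (mod 821)
7^2 ≡ 7^2 = 49 ≡ 49 (mod 821)
7^4 ≡ 49^2 = 2401 ≡ 759 (mod 821)
7^8 ≡ 759^2 = 576081 ≡ 560 (mod 821)
7^16 ≡ 560^2 = 313600 ≡ 799 (mod 821)
7^32 ≡ 799^2 = 638401 ≡ 484 (mod 821)
7^64 ≡ 484^2 = 234256 ≡ 271 (mod 821)
7^128 ≡ 271^2 = 73441 ≡ 372 (mod 821)
205 = 128 + 64 + 8 + 4 + 1 in binary powers of 2.
So 7^205 ≡ 372 · 271 · 560 · 759 · 7 ≡ 820 (mod 821).
Since 7^d ≡ 820 (mod 821), base 7 does not prove 821 composite.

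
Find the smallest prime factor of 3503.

3503 is odd.
Digit sum 11, not divisible by 3.
Ends in 3: not divisible by 5.
7: 3503 = 7·500 + 3
11: 3503 = 11·318 + 5
13: 3503 = 13·269 + 6
17: 3503 = 17·206 + 1
19: 3503 = 19·184 + 7
23: 3503 = 23·152 + 7
29: 3503 = 29·120 + 23
31: 3503 = 31·113

31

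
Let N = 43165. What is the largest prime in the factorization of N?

43165 = 5 · 8633
8633 = 89 · 97
97 is prime.
So 43165 = 5 · 89 · 97; the largest prime factor is 97.

97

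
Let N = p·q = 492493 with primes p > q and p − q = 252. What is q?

587

Since p = q + 252, we have 492493 = q(q + 252), so q² + 252q − 492493 = 0.
Discriminant: 252² + 4·492493 = 63504 + 1969972 = 2033476; √2033476 = 1426.
q = (−252 + 1426)/2 = 587, and p = q + 252 = 839.
Check: 587 · 839 = 492493.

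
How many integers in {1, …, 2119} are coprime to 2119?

Factor: 2119 = 13 · 163.
φ(2119) = (13−1) · (163−1) = 12 · 162 = 1944.

1944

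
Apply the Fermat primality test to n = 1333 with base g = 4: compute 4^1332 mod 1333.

16

4^1 ≡ 4 (mod 1333)
4^2 ≡ 4^2 = 16 ≡ 16 (mod 1333)
4^4 ≡ 16^2 = 256 ≡ 256 (mod 1333)
4^8 ≡ 256^2 = 65536 ≡ 219 (mod 1333)
4^16 ≡ 219^2 = 47961 ≡ 1306 (mod 1333)
4^32 ≡ 1306^2 = 1705636 ≡ 729 (mod 1333)
4^64 ≡ 729^2 = 531441 ≡ 907 (mod 1333)
4^128 ≡ 907^2 = 822649 ≡ 188 (mod 1333)
4^256 ≡ 188^2 = 35344 ≡ 686 (mod 1333)
4^512 ≡ 686^2 = 470596 ≡ 47 (mod 1333)
4^1024 ≡ 47^2 = 2209 ≡ 876 (mod 1333)
1332 = 1024 + 256 + 32 + 16 + 4 in binary powers of 2.
So 4^1332 ≡ 876 · 686 · 729 · 1306 · 256 ≡ 16 (mod 1333).
Since 16 ≠ 1, base 4 is a Fermat witness: 1333 is composite.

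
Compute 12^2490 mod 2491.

873

12^1 ≡ 12 (mod 2491)
12^2 ≡ 12^2 = 144 ≡ 144 (mod 2491)
12^4 ≡ 144^2 = 20736 ≡ 808 (mod 2491)
12^8 ≡ 808^2 = 652864 ≡ 222 (mod 2491)
12^16 ≡ 222^2 = 49284 ≡ 1955 (mod 2491)
12^32 ≡ 1955^2 = 3822025 ≡ 831 (mod 2491)
12^64 ≡ 831^2 = 690561 ≡ 554 (mod 2491)
12^128 ≡ 554^2 = 306916 ≡ 523 (mod 2491)
12^256 ≡ 523^2 = 273529 ≡ 2010 (mod 2491)
12^512 ≡ 2010^2 = 4040100 ≡ 2189 (mod 2491)
12^1024 ≡ 2189^2 = 4791721 ≡ 1528 (mod 2491)
12^2048 ≡ 1528^2 = 2334784 ≡ 717 (mod 2491)
2490 = 2048 + 256 + 128 + 32 + 16 + 8 + 2 in binary powers of 2.
So 12^2490 ≡ 717 · 2010 · 523 · 831 · 1955 · 222 · 144 ≡ 873 (mod 2491).
Since 873 ≠ 1, base 12 is a Fermat witness: 2491 is composite.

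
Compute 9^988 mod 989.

9^1 ≡ 9 (mod 989)
9^2 ≡ 9^2 = 81 ≡ 81 (mod 989)
9^4 ≡ 81^2 = 6561 ≡ 627 (mod 989)
9^8 ≡ 627^2 = 393129 ≡ 496 (mod 989)
9^16 ≡ 496^2 = 246016 ≡ 744 (mod 989)
9^32 ≡ 744^2 = 553536 ≡ 685 (mod 989)
9^64 ≡ 685^2 = 469225 ≡ 439 (mod 989)
9^128 ≡ 439^2 = 192721 ≡ 855 (mod 989)
9^256 ≡ 855^2 = 731025 ≡ 154 (mod 989)
9^512 ≡ 154^2 = 23716 ≡ 969 (mod 989)
988 = 512 + 256 + 128 + 64 + 16 + 8 + 4 in binary powers of 2.
So 9^988 ≡ 969 · 154 · 855 · 439 · 744 · 496 · 627 ≡ 439 (mod 989).
Since 439 ≠ 1, base 9 is a Fermat witness: 989 is composite.

439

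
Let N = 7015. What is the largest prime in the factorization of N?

7015 = 5 · 1403
1403 = 23 · 61
61 is prime.
So 7015 = 5 · 23 · 61; the largest prime factor is 61.

61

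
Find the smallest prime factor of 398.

2

398 is even: 2 divides it.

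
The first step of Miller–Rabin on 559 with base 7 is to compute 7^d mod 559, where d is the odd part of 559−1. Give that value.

343

559 − 1 = 558 = 2^1 · 279, so d = 279.
7^1 ≡ 7 (mod 559)
7^2 ≡ 7^2 = 49 ≡ 49 (mod 559)
7^4 ≡ 49^2 = 2401 ≡ 165 (mod 559)
7^8 ≡ 165^2 = 27225 ≡ 393 (mod 559)
7^16 ≡ 393^2 = 154449 ≡ 165 (mod 559)
7^32 ≡ 165^2 = 27225 ≡ 393 (mod 559)
7^64 ≡ 393^2 = 154449 ≡ 165 (mod 559)
7^128 ≡ 165^2 = 27225 ≡ 393 (mod 559)
7^256 ≡ 393^2 = 154449 ≡ 165 (mod 559)
279 = 256 + 16 + 4 + 2 + 1 in binary powers of 2.
So 7^279 ≡ 165 · 165 · 165 · 49 · 7 ≡ 343 (mod 559).
Squaring chain: 343; never reaches −1, so base 7 is a Miller–Rabin witness that 559 is composite.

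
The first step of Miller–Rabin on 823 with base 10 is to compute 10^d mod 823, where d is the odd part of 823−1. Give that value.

822

823 − 1 = 822 = 2^1 · 411, so d = 411.
10^1 ≡ 10 (mod 823)
10^2 ≡ 10^2 = 100 ≡ 100 (mod 823)
10^4 ≡ 100^2 = 10000 ≡ 124 (mod 823)
10^8 ≡ 124^2 = 15376 ≡ 562 (mod 823)
10^16 ≡ 562^2 = 315844 ≡ 635 (mod 823)
10^32 ≡ 635^2 = 403225 ≡ 778 (mod 823)
10^64 ≡ 778^2 = 605284 ≡ 379 (mod 823)
10^128 ≡ 379^2 = 143641 ≡ 439 (mod 823)
10^256 ≡ 439^2 = 192721 ≡ 139 (mod 823)
411 = 256 + 128 + 16 + 8 + 2 + 1 in binary powers of 2.
So 10^411 ≡ 139 · 439 · 635 · 562 · 100 · 10 ≡ 822 (mod 823).
Since 10^d ≡ 822 (mod 823), base 10 does not prove 823 composite.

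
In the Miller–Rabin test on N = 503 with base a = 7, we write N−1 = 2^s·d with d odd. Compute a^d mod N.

1

503 − 1 = 502 = 2^1 · 251, so d = 251.
7^1 ≡ 7 (mod 503)
7^2 ≡ 7^2 = 49 ≡ 49 (mod 503)
7^4 ≡ 49^2 = 2401 ≡ 389 (mod 503)
7^8 ≡ 389^2 = 151321 ≡ 421 (mod 503)
7^16 ≡ 421^2 = 177241 ≡ 185 (mod 503)
7^32 ≡ 185^2 = 34225 ≡ 21 (mod 503)
7^64 ≡ 21^2 = 441 ≡ 441 (mod 503)
7^128 ≡ 441^2 = 194481 ≡ 323 (mod 503)
251 = 128 + 64 + 32 + 16 + 8 + 2 + 1 in binary powers of 2.
So 7^251 ≡ 323 · 441 · 21 · 185 · 421 · 49 · 7 ≡ 1 (mod 503).
Since 7^d ≡ 1 (mod 503), base 7 does not prove 503 composite.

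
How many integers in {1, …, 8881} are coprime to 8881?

8692

Factor: 8881 = 83 · 107.
φ(8881) = (83−1) · (107−1) = 82 · 106 = 8692.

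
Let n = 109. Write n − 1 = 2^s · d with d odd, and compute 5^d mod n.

109 − 1 = 108 = 2^2 · 27, so d = 27.
5^1 ≡ 5 (mod 109)
5^2 ≡ 5^2 = 25 ≡ 25 (mod 109)
5^4 ≡ 25^2 = 625 ≡ 80 (mod 109)
5^8 ≡ 80^2 = 6400 ≡ 78 (mod 109)
5^16 ≡ 78^2 = 6084 ≡ 89 (mod 109)
27 = 16 + 8 + 2 + 1 in binary powers of 2.
So 5^27 ≡ 89 · 78 · 25 · 5 ≡ 1 (mod 109).
Since 5^d ≡ 1 (mod 109), base 5 does not prove 109 composite.

1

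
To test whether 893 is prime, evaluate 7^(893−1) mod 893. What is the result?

7^1 ≡ 7 (mod 893)
7^2 ≡ 7^2 = 49 ≡ 49 (mod 893)
7^4 ≡ 49^2 = 2401 ≡ 615 (mod 893)
7^8 ≡ 615^2 = 378225 ≡ 486 (mod 893)
7^16 ≡ 486^2 = 236196 ≡ 444 (mod 893)
7^32 ≡ 444^2 = 197136 ≡ 676 (mod 893)
7^64 ≡ 676^2 = 456976 ≡ 653 (mod 893)
7^128 ≡ 653^2 = 426409 ≡ 448 (mod 893)
7^256 ≡ 448^2 = 200704 ≡ 672 (mod 893)
7^512 ≡ 672^2 = 451584 ≡ 619 (mod 893)
892 = 512 + 256 + 64 + 32 + 16 + 8 + 4 in binary powers of 2.
So 7^892 ≡ 619 · 672 · 653 · 676 · 444 · 486 · 615 ≡ 653 (mod 893).
Since 653 ≠ 1, base 7 is a Fermat witness: 893 is composite.

653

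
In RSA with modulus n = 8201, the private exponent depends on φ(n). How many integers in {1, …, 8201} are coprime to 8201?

Factor: 8201 = 59 · 139.
φ(8201) = (59−1) · (139−1) = 58 · 138 = 8004.

8004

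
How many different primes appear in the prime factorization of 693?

3

693 = 3^2 · 77
77 = 7 · 11
693 = 3^2 · 7 · 11, which has 3 distinct prime factors.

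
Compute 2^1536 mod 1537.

2^1 ≡ 2 (mod 1537)
2^2 ≡ 2^2 = 4 ≡ 4 (mod 1537)
2^4 ≡ 4^2 = 16 ≡ 16 (mod 1537)
2^8 ≡ 16^2 = 256 ≡ 256 (mod 1537)
2^16 ≡ 256^2 = 65536 ≡ 982 (mod 1537)
2^32 ≡ 982^2 = 964324 ≡ 625 (mod 1537)
2^64 ≡ 625^2 = 390625 ≡ 227 (mod 1537)
2^128 ≡ 227^2 = 51529 ≡ 808 (mod 1537)
2^256 ≡ 808^2 = 652864 ≡ 1176 (mod 1537)
2^512 ≡ 1176^2 = 1382976 ≡ 1213 (mod 1537)
2^1024 ≡ 1213^2 = 1471369 ≡ 460 (mod 1537)
1536 = 1024 + 512 in binary powers of 2.
So 2^1536 ≡ 460 · 1213 ≡ 49 (mod 1537).
Since 49 ≠ 1, base 2 is a Fermat witness: 1537 is composite.

49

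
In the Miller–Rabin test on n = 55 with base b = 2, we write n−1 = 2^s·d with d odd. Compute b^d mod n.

18

55 − 1 = 54 = 2^1 · 27, so d = 27.
2^1 ≡ 2 (mod 55)
2^2 ≡ 2^2 = 4 ≡ 4 (mod 55)
2^4 ≡ 4^2 = 16 ≡ 16 (mod 55)
2^8 ≡ 16^2 = 256 ≡ 36 (mod 55)
2^16 ≡ 36^2 = 1296 ≡ 31 (mod 55)
27 = 16 + 8 + 2 + 1 in binary powers of 2.
So 2^27 ≡ 31 · 36 · 4 · 2 ≡ 18 (mod 55).
Squaring chain: 18; never reaches −1, so base 2 is a Miller–Rabin witness that 55 is composite.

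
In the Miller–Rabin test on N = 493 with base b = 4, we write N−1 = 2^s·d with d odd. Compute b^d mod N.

493 − 1 = 492 = 2^2 · 123, so d = 123.
4^1 ≡ 4 (mod 493)
4^2 ≡ 4^2 = 16 ≡ 16 (mod 493)
4^4 ≡ 16^2 = 256 ≡ 256 (mod 493)
4^8 ≡ 256^2 = 65536 ≡ 460 (mod 493)
4^16 ≡ 460^2 = 211600 ≡ 103 (mod 493)
4^32 ≡ 103^2 = 10609 ≡ 256 (mod 493)
4^64 ≡ 256^2 = 65536 ≡ 460 (mod 493)
123 = 64 + 32 + 16 + 8 + 2 + 1 in binary powers of 2.
So 4^123 ≡ 460 · 256 · 103 · 460 · 16 · 4 ≡ 353 (mod 493).
Squaring chain: 353 → 373; never reaches −1, so base 4 is a Miller–Rabin witness that 493 is composite.

353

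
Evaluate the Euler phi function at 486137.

464800

Factor: 486137 = 41 · 71 · 167.
φ(486137) = (41−1) · (71−1) · (167−1) = 40 · 70 · 166 = 464800.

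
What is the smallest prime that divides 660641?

660641 is odd.
Digit sum 23, not divisible by 3.
Ends in 1: not divisible by 5.
7: 660641 = 7·94377 + 2
11: 660641 = 11·60058 + 3
13: 660641 = 13·50818 + 7
17: 660641 = 17·38861 + 4
19: 660641 = 19·34770 + 11
23: 660641 = 23·28723 + 12
29: 660641 = 29·22780 + 21
31: 660641 = 31·21311

31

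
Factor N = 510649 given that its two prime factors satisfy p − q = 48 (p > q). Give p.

Since p = q + 48, we have 510649 = q(q + 48), so q² + 48q − 510649 = 0.
Discriminant: 48² + 4·510649 = 2304 + 2042596 = 2044900; √2044900 = 1430.
q = (−48 + 1430)/2 = 691, and p = q + 48 = 739.
Check: 691 · 739 = 510649.

739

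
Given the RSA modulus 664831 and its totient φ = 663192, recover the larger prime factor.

φ(n) = (p−1)(q−1) = n − (p+q) + 1, so p + q = 664831 − 663192 + 1 = 1640.
p and q are the roots of t² − 1640t + 664831 = 0.
Discriminant: 1640² − 4·664831 = 2689600 − 2659324 = 30276; √30276 = 174.
q = (1640 − 174)/2 = 733, p = (1640 + 174)/2 = 907.
Check: 733 · 907 = 664831.

907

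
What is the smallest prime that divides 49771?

71

49771 is odd.
Digit sum 28, not divisible by 3.
Ends in 1: not divisible by 5.
7: 49771 = 7·7110 + 1
11: 49771 = 11·4524 + 7
13: 49771 = 13·3828 + 7
17: 49771 = 17·2927 + 12
19: 49771 = 19·2619 + 10
23: 49771 = 23·2163 + 22
29: 49771 = 29·1716 + 7
31: 49771 = 31·1605 + 16
37: 49771 = 37·1345 + 6
41: 49771 = 41·1213 + 38
43: 49771 = 43·1157 + 20
47: 49771 = 47·1058 + 45
53: 49771 = 53·939 + 4
59: 49771 = 59·843 + 34
61: 49771 = 61·815 + 56
67: 49771 = 67·742 + 57
71: 49771 = 71·701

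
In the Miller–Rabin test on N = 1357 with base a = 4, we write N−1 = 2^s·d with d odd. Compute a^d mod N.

312

1357 − 1 = 1356 = 2^2 · 339, so d = 339.
4^1 ≡ 4 (mod 1357)
4^2 ≡ 4^2 = 16 ≡ 16 (mod 1357)
4^4 ≡ 16^2 = 256 ≡ 256 (mod 1357)
4^8 ≡ 256^2 = 65536 ≡ 400 (mod 1357)
4^16 ≡ 400^2 = 160000 ≡ 1231 (mod 1357)
4^32 ≡ 1231^2 = 1515361 ≡ 949 (mod 1357)
4^64 ≡ 949^2 = 900601 ≡ 910 (mod 1357)
4^128 ≡ 910^2 = 828100 ≡ 330 (mod 1357)
4^256 ≡ 330^2 = 108900 ≡ 340 (mod 1357)
339 = 256 + 64 + 16 + 2 + 1 in binary powers of 2.
So 4^339 ≡ 340 · 910 · 1231 · 16 · 4 ≡ 312 (mod 1357).
Squaring chain: 312 → 997; never reaches −1, so base 4 is a Miller–Rabin witness that 1357 is composite.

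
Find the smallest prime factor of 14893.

53

14893 is odd.
Digit sum 25, not divisible by 3.
Ends in 3: not divisible by 5.
7: 14893 = 7·2127 + 4
11: 14893 = 11·1353 + 10
13: 14893 = 13·1145 + 8
17: 14893 = 17·876 + 1
19: 14893 = 19·783 + 16
23: 14893 = 23·647 + 12
29: 14893 = 29·513 + 16
31: 14893 = 31·480 + 13
37: 14893 = 37·402 + 19
41: 14893 = 41·363 + 10
43: 14893 = 43·346 + 15
47: 14893 = 47·316 + 41
53: 14893 = 53·281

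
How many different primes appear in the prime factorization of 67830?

6

67830 = 2 · 33915
33915 = 3 · 11305
11305 = 5 · 2261
2261 = 7 · 323
323 = 17 · 19
67830 = 2 · 3 · 5 · 7 · 17 · 19, which has 6 distinct prime factors.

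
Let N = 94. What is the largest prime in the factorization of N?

47

94 = 2 · 47
47 is prime.
So 94 = 2 · 47; the largest prime factor is 47.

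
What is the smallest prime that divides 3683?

3683 is odd.
Digit sum 20, not divisible by 3.
Ends in 3: not divisible by 5.
7: 3683 = 7·526 + 1
11: 3683 = 11·334 + 9
13: 3683 = 13·283 + 4
17: 3683 = 17·216 + 11
19: 3683 = 19·193 + 16
23: 3683 = 23·160 + 3
29: 3683 = 29·127

29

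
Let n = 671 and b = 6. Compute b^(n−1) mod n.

6^1 ≡ 6 (mod 671)
6^2 ≡ 6^2 = 36 ≡ 36 (mod 671)
6^4 ≡ 36^2 = 1296 ≡ 625 (mod 671)
6^8 ≡ 625^2 = 390625 ≡ 103 (mod 671)
6^16 ≡ 103^2 = 10609 ≡ 544 (mod 671)
6^32 ≡ 544^2 = 295936 ≡ 25 (mod 671)
6^64 ≡ 25^2 = 625 ≡ 625 (mod 671)
6^128 ≡ 625^2 = 390625 ≡ 103 (mod 671)
6^256 ≡ 103^2 = 10609 ≡ 544 (mod 671)
6^512 ≡ 544^2 = 295936 ≡ 25 (mod 671)
670 = 512 + 128 + 16 + 8 + 4 + 2 in binary powers of 2.
So 6^670 ≡ 25 · 103 · 544 · 103 · 625 · 36 ≡ 353 (mod 671).
Since 353 ≠ 1, base 6 is a Fermat witness: 671 is composite.

353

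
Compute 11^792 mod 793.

1

11^1 ≡ 11 (mod 793)
11^2 ≡ 11^2 = 121 ≡ 121 (mod 793)
11^4 ≡ 121^2 = 14641 ≡ 367 (mod 793)
11^8 ≡ 367^2 = 134689 ≡ 672 (mod 793)
11^16 ≡ 672^2 = 451584 ≡ 367 (mod 793)
11^32 ≡ 367^2 = 134689 ≡ 672 (mod 793)
11^64 ≡ 672^2 = 451584 ≡ 367 (mod 793)
11^128 ≡ 367^2 = 134689 ≡ 672 (mod 793)
11^256 ≡ 672^2 = 451584 ≡ 367 (mod 793)
11^512 ≡ 367^2 = 134689 ≡ 672 (mod 793)
792 = 512 + 256 + 16 + 8 in binary powers of 2.
So 11^792 ≡ 672 · 367 · 367 · 672 ≡ 1 (mod 793).
Since the result is 1, base 11 gives no evidence that 793 is composite.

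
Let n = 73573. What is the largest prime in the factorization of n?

73573 = 29 · 2537
2537 = 43 · 59
59 is prime.
So 73573 = 29 · 43 · 59; the largest prime factor is 59.

59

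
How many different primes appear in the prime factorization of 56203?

56203 = 7^2 · 1147
1147 = 31 · 37
56203 = 7^2 · 31 · 37, which has 3 distinct prime factors.

3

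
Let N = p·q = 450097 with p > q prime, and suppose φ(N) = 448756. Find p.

φ(n) = (p−1)(q−1) = n − (p+q) + 1, so p + q = 450097 − 448756 + 1 = 1342.
p and q are the roots of t² − 1342t + 450097 = 0.
Discriminant: 1342² − 4·450097 = 1800964 − 1800388 = 576; √576 = 24.
q = (1342 − 24)/2 = 659, p = (1342 + 24)/2 = 683.
Check: 659 · 683 = 450097.

683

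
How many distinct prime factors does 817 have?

817 = 19 · 43
817 = 19 · 43, which has 2 distinct prime factors.

2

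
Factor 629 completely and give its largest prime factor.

37

629 = 17 · 37
37 is prime.
So 629 = 17 · 37; the largest prime factor is 37.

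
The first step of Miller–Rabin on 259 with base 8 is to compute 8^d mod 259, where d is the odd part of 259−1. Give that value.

259 − 1 = 258 = 2^1 · 129, so d = 129.
8^1 ≡ 8 (mod 259)
8^2 ≡ 8^2 = 64 ≡ 64 (mod 259)
8^4 ≡ 64^2 = 4096 ≡ 211 (mod 259)
8^8 ≡ 211^2 = 44521 ≡ 232 (mod 259)
8^16 ≡ 232^2 = 53824 ≡ 211 (mod 259)
8^32 ≡ 211^2 = 44521 ≡ 232 (mod 259)
8^64 ≡ 232^2 = 53824 ≡ 211 (mod 259)
8^128 ≡ 211^2 = 44521 ≡ 232 (mod 259)
129 = 128 + 1 in binary powers of 2.
So 8^129 ≡ 232 · 8 ≡ 43 (mod 259).
Squaring chain: 43; never reaches −1, so base 8 is a Miller–Rabin witness that 259 is composite.

43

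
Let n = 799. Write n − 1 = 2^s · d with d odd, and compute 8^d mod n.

799 − 1 = 798 = 2^1 · 399, so d = 399.
8^1 ≡ 8 (mod 799)
8^2 ≡ 8^2 = 64 ≡ 64 (mod 799)
8^4 ≡ 64^2 = 4096 ≡ 101 (mod 799)
8^8 ≡ 101^2 = 10201 ≡ 613 (mod 799)
8^16 ≡ 613^2 = 375769 ≡ 239 (mod 799)
8^32 ≡ 239^2 = 57121 ≡ 392 (mod 799)
8^64 ≡ 392^2 = 153664 ≡ 256 (mod 799)
8^128 ≡ 256^2 = 65536 ≡ 18 (mod 799)
8^256 ≡ 18^2 = 324 ≡ 324 (mod 799)
399 = 256 + 128 + 8 + 4 + 2 + 1 in binary powers of 2.
So 8^399 ≡ 324 · 18 · 613 · 101 · 64 · 8 ≡ 49 (mod 799).
Squaring chain: 49; never reaches −1, so base 8 is a Miller–Rabin witness that 799 is composite.

49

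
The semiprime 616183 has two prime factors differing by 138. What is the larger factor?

857

Since p = q + 138, we have 616183 = q(q + 138), so q² + 138q − 616183 = 0.
Discriminant: 138² + 4·616183 = 19044 + 2464732 = 2483776; √2483776 = 1576.
q = (−138 + 1576)/2 = 719, and p = q + 138 = 857.
Check: 719 · 857 = 616183.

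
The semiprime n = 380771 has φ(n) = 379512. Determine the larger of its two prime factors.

757

φ(n) = (p−1)(q−1) = n − (p+q) + 1, so p + q = 380771 − 379512 + 1 = 1260.
p and q are the roots of t² − 1260t + 380771 = 0.
Discriminant: 1260² − 4·380771 = 1587600 − 1523084 = 64516; √64516 = 254.
q = (1260 − 254)/2 = 503, p = (1260 + 254)/2 = 757.
Check: 503 · 757 = 380771.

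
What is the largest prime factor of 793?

793 = 13 · 61
61 is prime.
So 793 = 13 · 61; the largest prime factor is 61.

61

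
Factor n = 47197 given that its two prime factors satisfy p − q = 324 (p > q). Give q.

109

Since p = q + 324, we have 47197 = q(q + 324), so q² + 324q − 47197 = 0.
Discriminant: 324² + 4·47197 = 104976 + 188788 = 293764; √293764 = 542.
q = (−324 + 542)/2 = 109, and p = q + 324 = 433.
Check: 109 · 433 = 47197.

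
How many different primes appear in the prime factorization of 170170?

6

170170 = 2 · 85085
85085 = 5 · 17017
17017 = 7 · 2431
2431 = 11 · 221
221 = 13 · 17
170170 = 2 · 5 · 7 · 11 · 13 · 17, which has 6 distinct prime factors.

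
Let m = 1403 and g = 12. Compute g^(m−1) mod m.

225

12^1 ≡ 12 (mod 1403)
12^2 ≡ 12^2 = 144 ≡ 144 (mod 1403)
12^4 ≡ 144^2 = 20736 ≡ 1094 (mod 1403)
12^8 ≡ 1094^2 = 1196836 ≡ 77 (mod 1403)
12^16 ≡ 77^2 = 5929 ≡ 317 (mod 1403)
12^32 ≡ 317^2 = 100489 ≡ 876 (mod 1403)
12^64 ≡ 876^2 = 767376 ≡ 1338 (mod 1403)
12^128 ≡ 1338^2 = 1790244 ≡ 16 (mod 1403)
12^256 ≡ 16^2 = 256 ≡ 256 (mod 1403)
12^512 ≡ 256^2 = 65536 ≡ 998 (mod 1403)
12^1024 ≡ 998^2 = 996004 ≡ 1277 (mod 1403)
1402 = 1024 + 256 + 64 + 32 + 16 + 8 + 2 in binary powers of 2.
So 12^1402 ≡ 1277 · 256 · 1338 · 876 · 317 · 77 · 144 ≡ 225 (mod 1403).
Since 225 ≠ 1, base 12 is a Fermat witness: 1403 is composite.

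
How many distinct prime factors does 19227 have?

4

19227 = 3 · 6409
6409 = 13 · 493
493 = 17 · 29
19227 = 3 · 13 · 17 · 29, which has 4 distinct prime factors.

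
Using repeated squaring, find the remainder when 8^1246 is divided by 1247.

173

8^1 ≡ 8 (mod 1247)
8^2 ≡ 8^2 = 64 ≡ 64 (mod 1247)
8^4 ≡ 64^2 = 4096 ≡ 355 (mod 1247)
8^8 ≡ 355^2 = 126025 ≡ 78 (mod 1247)
8^16 ≡ 78^2 = 6084 ≡ 1096 (mod 1247)
8^32 ≡ 1096^2 = 1201216 ≡ 355 (mod 1247)
8^64 ≡ 355^2 = 126025 ≡ 78 (mod 1247)
8^128 ≡ 78^2 = 6084 ≡ 1096 (mod 1247)
8^256 ≡ 1096^2 = 1201216 ≡ 355 (mod 1247)
8^512 ≡ 355^2 = 126025 ≡ 78 (mod 1247)
8^1024 ≡ 78^2 = 6084 ≡ 1096 (mod 1247)
1246 = 1024 + 128 + 64 + 16 + 8 + 4 + 2 in binary powers of 2.
So 8^1246 ≡ 1096 · 1096 · 78 · 1096 · 78 · 355 · 64 ≡ 173 (mod 1247).
Since 173 ≠ 1, base 8 is a Fermat witness: 1247 is composite.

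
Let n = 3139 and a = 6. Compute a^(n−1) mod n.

6^1 ≡ 6 (mod 3139)
6^2 ≡ 6^2 = 36 ≡ 36 (mod 3139)
6^4 ≡ 36^2 = 1296 ≡ 1296 (mod 3139)
6^8 ≡ 1296^2 = 1679616 ≡ 251 (mod 3139)
6^16 ≡ 251^2 = 63001 ≡ 221 (mod 3139)
6^32 ≡ 221^2 = 48841 ≡ 1756 (mod 3139)
6^64 ≡ 1756^2 = 3083536 ≡ 1038 (mod 3139)
6^128 ≡ 1038^2 = 1077444 ≡ 767 (mod 3139)
6^256 ≡ 767^2 = 588289 ≡ 1296 (mod 3139)
6^512 ≡ 1296^2 = 1679616 ≡ 251 (mod 3139)
6^1024 ≡ 251^2 = 63001 ≡ 221 (mod 3139)
6^2048 ≡ 221^2 = 48841 ≡ 1756 (mod 3139)
3138 = 2048 + 1024 + 64 + 2 in binary powers of 2.
So 6^3138 ≡ 1756 · 221 · 1038 · 36 ≡ 2710 (mod 3139).
Since 2710 ≠ 1, base 6 is a Fermat witness: 3139 is composite.

2710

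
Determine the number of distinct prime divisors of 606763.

606763 = 23^2 · 1147
1147 = 31 · 37
606763 = 23^2 · 31 · 37, which has 3 distinct prime factors.

3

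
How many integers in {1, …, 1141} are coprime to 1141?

972

Factor: 1141 = 7 · 163.
φ(1141) = (7−1) · (163−1) = 6 · 162 = 972.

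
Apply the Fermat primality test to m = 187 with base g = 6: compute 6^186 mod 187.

6^1 ≡ 6 (mod 187)
6^2 ≡ 6^2 = 36 ≡ 36 (mod 187)
6^4 ≡ 36^2 = 1296 ≡ 174 (mod 187)
6^8 ≡ 174^2 = 30276 ≡ 169 (mod 187)
6^16 ≡ 169^2 = 28561 ≡ 137 (mod 187)
6^32 ≡ 137^2 = 18769 ≡ 69 (mod 187)
6^64 ≡ 69^2 = 4761 ≡ 86 (mod 187)
6^128 ≡ 86^2 = 7396 ≡ 103 (mod 187)
186 = 128 + 32 + 16 + 8 + 2 in binary powers of 2.
So 6^186 ≡ 103 · 69 · 137 · 169 · 36 ≡ 49 (mod 187).
Since 49 ≠ 1, base 6 is a Fermat witness: 187 is composite.

49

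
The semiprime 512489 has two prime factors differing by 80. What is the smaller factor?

677

Since p = q + 80, we have 512489 = q(q + 80), so q² + 80q − 512489 = 0.
Discriminant: 80² + 4·512489 = 6400 + 2049956 = 2056356; √2056356 = 1434.
q = (−80 + 1434)/2 = 677, and p = q + 80 = 757.
Check: 677 · 757 = 512489.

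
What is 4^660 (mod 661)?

1

4^1 ≡ 4 (mod 661)
4^2 ≡ 4^2 = 16 ≡ 16 (mod 661)
4^4 ≡ 16^2 = 256 ≡ 256 (mod 661)
4^8 ≡ 256^2 = 65536 ≡ 97 (mod 661)
4^16 ≡ 97^2 = 9409 ≡ 155 (mod 661)
4^32 ≡ 155^2 = 24025 ≡ 229 (mod 661)
4^64 ≡ 229^2 = 52441 ≡ 222 (mod 661)
4^128 ≡ 222^2 = 49284 ≡ 370 (mod 661)
4^256 ≡ 370^2 = 136900 ≡ 73 (mod 661)
4^512 ≡ 73^2 = 5329 ≡ 41 (mod 661)
660 = 512 + 128 + 16 + 4 in binary powers of 2.
So 4^660 ≡ 41 · 370 · 155 · 256 ≡ 1 (mod 661).
Since the result is 1, base 4 gives no evidence that 661 is composite.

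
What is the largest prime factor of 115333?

115333 = 29 · 3977
3977 = 41 · 97
97 is prime.
So 115333 = 29 · 41 · 97; the largest prime factor is 97.

97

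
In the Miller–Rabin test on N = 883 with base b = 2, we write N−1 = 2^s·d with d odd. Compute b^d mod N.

883 − 1 = 882 = 2^1 · 441, so d = 441.
2^1 ≡ 2 (mod 883)
2^2 ≡ 2^2 = 4 ≡ 4 (mod 883)
2^4 ≡ 4^2 = 16 ≡ 16 (mod 883)
2^8 ≡ 16^2 = 256 ≡ 256 (mod 883)
2^16 ≡ 256^2 = 65536 ≡ 194 (mod 883)
2^32 ≡ 194^2 = 37636 ≡ 550 (mod 883)
2^64 ≡ 550^2 = 302500 ≡ 514 (mod 883)
2^128 ≡ 514^2 = 264196 ≡ 179 (mod 883)
2^256 ≡ 179^2 = 32041 ≡ 253 (mod 883)
441 = 256 + 128 + 32 + 16 + 8 + 1 in binary powers of 2.
So 2^441 ≡ 253 · 179 · 550 · 194 · 256 · 2 ≡ 882 (mod 883).
Since 2^d ≡ 882 (mod 883), base 2 does not prove 883 composite.

882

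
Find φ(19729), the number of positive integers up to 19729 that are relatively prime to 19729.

19440

Factor: 19729 = 109 · 181.
φ(19729) = (109−1) · (181−1) = 108 · 180 = 19440.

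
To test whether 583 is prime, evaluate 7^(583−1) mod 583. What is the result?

7^1 ≡ 7 (mod 583)
7^2 ≡ 7^2 = 49 ≡ 49 (mod 583)
7^4 ≡ 49^2 = 2401 ≡ 69 (mod 583)
7^8 ≡ 69^2 = 4761 ≡ 97 (mod 583)
7^16 ≡ 97^2 = 9409 ≡ 81 (mod 583)
7^32 ≡ 81^2 = 6561 ≡ 148 (mod 583)
7^64 ≡ 148^2 = 21904 ≡ 333 (mod 583)
7^128 ≡ 333^2 = 110889 ≡ 119 (mod 583)
7^256 ≡ 119^2 = 14161 ≡ 169 (mod 583)
7^512 ≡ 169^2 = 28561 ≡ 577 (mod 583)
582 = 512 + 64 + 4 + 2 in binary powers of 2.
So 7^582 ≡ 577 · 333 · 69 · 49 ≡ 566 (mod 583).
Since 566 ≠ 1, base 7 is a Fermat witness: 583 is composite.

566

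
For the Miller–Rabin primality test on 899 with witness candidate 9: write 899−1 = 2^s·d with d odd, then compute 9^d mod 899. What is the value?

899 − 1 = 898 = 2^1 · 449, so d = 449.
9^1 ≡ 9 (mod 899)
9^2 ≡ 9^2 = 81 ≡ 81 (mod 899)
9^4 ≡ 81^2 = 6561 ≡ 268 (mod 899)
9^8 ≡ 268^2 = 71824 ≡ 803 (mod 899)
9^16 ≡ 803^2 = 644809 ≡ 226 (mod 899)
9^32 ≡ 226^2 = 51076 ≡ 732 (mod 899)
9^64 ≡ 732^2 = 535824 ≡ 20 (mod 899)
9^128 ≡ 20^2 = 400 ≡ 400 (mod 899)
9^256 ≡ 400^2 = 160000 ≡ 877 (mod 899)
449 = 256 + 128 + 64 + 1 in binary powers of 2.
So 9^449 ≡ 877 · 400 · 20 · 9 ≡ 38 (mod 899).
Squaring chain: 38; never reaches −1, so base 9 is a Miller–Rabin witness that 899 is composite.

38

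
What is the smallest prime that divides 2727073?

2727073 is odd.
Digit sum 28, not divisible by 3.
Ends in 3: not divisible by 5.
7: 2727073 = 7·389581 + 6
11: 2727073 = 11·247915 + 8
13: 2727073 = 13·209774 + 11
17: 2727073 = 17·160416 + 1
19: 2727073 = 19·143530 + 3
23: 2727073 = 23·118568 + 9
29: 2727073 = 29·94037

29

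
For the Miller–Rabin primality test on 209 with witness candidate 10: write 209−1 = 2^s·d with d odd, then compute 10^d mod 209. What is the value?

209 − 1 = 208 = 2^4 · 13, so d = 13.
10^1 ≡ 10 (mod 209)
10^2 ≡ 10^2 = 100 ≡ 100 (mod 209)
10^4 ≡ 100^2 = 10000 ≡ 177 (mod 209)
10^8 ≡ 177^2 = 31329 ≡ 188 (mod 209)
13 = 8 + 4 + 1 in binary powers of 2.
So 10^13 ≡ 188 · 177 · 10 ≡ 32 (mod 209).
Squaring chain: 32 → 188 → 23 → 111; never reaches −1, so base 10 is a Miller–Rabin witness that 209 is composite.

32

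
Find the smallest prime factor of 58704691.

58704691 is odd.
Digit sum 40, not divisible by 3.
Ends in 1: not divisible by 5.
7: 58704691 = 7·8386384 + 3
11: 58704691 = 11·5336790 + 1
13: 58704691 = 13·4515745 + 6
17: 58704691 = 17·3453217 + 2
19: 58704691 = 19·3089720 + 11
23: 58704691 = 23·2552377 + 20
29: 58704691 = 29·2024299 + 20
31: 58704691 = 31·1893699 + 22
37: 58704691 = 37·1586613 + 10
41: 58704691 = 41·1431821 + 30
43: 58704691 = 43·1365225 + 16
47: 58704691 = 47·1249035 + 46
53: 58704691 = 53·1107635 + 36
59: 58704691 = 59·994994 + 45
61: 58704691 = 61·962371 + 60
67: 58704691 = 67·876189 + 28
71: 58704691 = 71·826826 + 45
73: 58704691 = 73·804173 + 62
79: 58704691 = 79·743097 + 28
83: 58704691 = 83·707285 + 36
89: 58704691 = 89·659603 + 24
97: 58704691 = 97·605203

97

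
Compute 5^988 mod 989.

5^1 ≡ 5 (mod 989)
5^2 ≡ 5^2 = 25 ≡ 25 (mod 989)
5^4 ≡ 25^2 = 625 ≡ 625 (mod 989)
5^8 ≡ 625^2 = 390625 ≡ 959 (mod 989)
5^16 ≡ 959^2 = 919681 ≡ 900 (mod 989)
5^32 ≡ 900^2 = 810000 ≡ 9 (mod 989)
5^64 ≡ 9^2 = 81 ≡ 81 (mod 989)
5^128 ≡ 81^2 = 6561 ≡ 627 (mod 989)
5^256 ≡ 627^2 = 393129 ≡ 496 (mod 989)
5^512 ≡ 496^2 = 246016 ≡ 744 (mod 989)
988 = 512 + 256 + 128 + 64 + 16 + 8 + 4 in binary powers of 2.
So 5^988 ≡ 744 · 496 · 627 · 81 · 900 · 959 · 625 ≡ 81 (mod 989).
Since 81 ≠ 1, base 5 is a Fermat witness: 989 is composite.

81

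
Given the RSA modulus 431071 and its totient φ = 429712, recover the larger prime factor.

857

φ(n) = (p−1)(q−1) = n − (p+q) + 1, so p + q = 431071 − 429712 + 1 = 1360.
p and q are the roots of t² − 1360t + 431071 = 0.
Discriminant: 1360² − 4·431071 = 1849600 − 1724284 = 125316; √125316 = 354.
q = (1360 − 354)/2 = 503, p = (1360 + 354)/2 = 857.
Check: 503 · 857 = 431071.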